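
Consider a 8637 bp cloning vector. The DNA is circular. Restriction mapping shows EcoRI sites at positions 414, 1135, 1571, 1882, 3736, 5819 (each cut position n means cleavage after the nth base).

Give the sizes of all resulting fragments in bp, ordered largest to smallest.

3232, 2083, 1854, 721, 436, 311 bp

Circular molecule, 6 cuts → 6 fragments:
  1135 − 414 = 721 bp
  1571 − 1135 = 436 bp
  1882 − 1571 = 311 bp
  3736 − 1882 = 1854 bp
  5819 − 3736 = 2083 bp
  wrap: 8637 − 5819 + 414 = 3232 bp
Sorted largest to smallest: 3232, 2083, 1854, 721, 436, 311 bp.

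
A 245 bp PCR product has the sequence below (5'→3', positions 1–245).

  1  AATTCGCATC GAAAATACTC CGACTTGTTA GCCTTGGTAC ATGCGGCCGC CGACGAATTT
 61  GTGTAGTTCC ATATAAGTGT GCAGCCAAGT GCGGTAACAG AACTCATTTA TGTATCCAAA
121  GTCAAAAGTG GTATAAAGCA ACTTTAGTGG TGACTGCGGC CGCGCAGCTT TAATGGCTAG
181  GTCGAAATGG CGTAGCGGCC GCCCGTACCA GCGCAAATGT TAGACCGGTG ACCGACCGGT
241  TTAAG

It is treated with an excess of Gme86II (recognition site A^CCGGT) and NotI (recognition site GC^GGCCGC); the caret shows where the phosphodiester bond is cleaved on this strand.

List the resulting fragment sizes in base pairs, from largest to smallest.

Gme86II sites (ACCGGT) start at positions 224, 235.
Gme86II cuts after the first base of each site, so after positions 224, 235.
NotI sites (GCGGCCGC) start at positions 43, 156, 195.
NotI cuts after base 2 of each site, so after positions 44, 157, 196.
Combined cut positions: 44, 157, 196, 224, 235.
Linear molecule, 5 cuts → 6 fragments:
  1–44 → 44 bp
  45–157 → 113 bp
  158–196 → 39 bp
  197–224 → 28 bp
  225–235 → 11 bp
  236–245 → 10 bp
Sorted largest to smallest: 113, 44, 39, 28, 11, 10 bp.

113, 44, 39, 28, 11, 10 bp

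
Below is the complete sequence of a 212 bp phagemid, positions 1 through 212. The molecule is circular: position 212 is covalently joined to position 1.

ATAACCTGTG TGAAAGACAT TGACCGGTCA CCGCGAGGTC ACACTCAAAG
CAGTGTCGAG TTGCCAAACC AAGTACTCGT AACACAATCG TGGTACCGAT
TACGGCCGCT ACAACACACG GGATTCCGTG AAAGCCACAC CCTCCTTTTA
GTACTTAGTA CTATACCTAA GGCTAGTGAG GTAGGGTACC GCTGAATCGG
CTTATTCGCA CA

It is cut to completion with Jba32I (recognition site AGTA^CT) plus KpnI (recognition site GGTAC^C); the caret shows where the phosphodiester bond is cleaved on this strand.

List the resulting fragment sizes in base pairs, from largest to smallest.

98, 57, 29, 21, 7 bp

Jba32I sites (AGTACT) start at positions 72, 150, 157.
Jba32I cuts after base 4 of each site, so after positions 75, 153, 160.
KpnI sites (GGTACC) start at positions 92, 185.
KpnI cuts after base 5 of each site (before the last base), so after positions 96, 189.
Combined cut positions: 75, 96, 153, 160, 189.
Circular molecule, 5 cuts → 5 fragments:
  76–96 → 21 bp
  97–153 → 57 bp
  154–160 → 7 bp
  161–189 → 29 bp
  190–212 then 1–75 → 23 + 75 = 98 bp
Sorted largest to smallest: 98, 57, 29, 21, 7 bp.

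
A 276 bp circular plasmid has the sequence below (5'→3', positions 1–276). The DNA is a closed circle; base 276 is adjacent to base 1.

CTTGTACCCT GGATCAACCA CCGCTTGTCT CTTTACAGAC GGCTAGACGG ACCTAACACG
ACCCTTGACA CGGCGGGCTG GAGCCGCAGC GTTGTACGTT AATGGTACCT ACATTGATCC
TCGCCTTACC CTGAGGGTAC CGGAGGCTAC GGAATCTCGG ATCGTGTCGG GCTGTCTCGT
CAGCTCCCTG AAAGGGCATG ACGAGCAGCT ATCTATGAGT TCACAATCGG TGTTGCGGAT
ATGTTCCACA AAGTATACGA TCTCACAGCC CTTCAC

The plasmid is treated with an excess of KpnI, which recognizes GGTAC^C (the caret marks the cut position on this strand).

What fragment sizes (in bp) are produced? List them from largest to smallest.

244, 32 bp

KpnI sites (GGTACC) start at positions 104, 136.
KpnI cuts after base 5 of each site (before the last base), so after positions 108, 140.
Circular molecule, 2 cuts → 2 fragments:
  109–140 → 32 bp
  141–276 then 1–108 → 136 + 108 = 244 bp
Sorted largest to smallest: 244, 32 bp.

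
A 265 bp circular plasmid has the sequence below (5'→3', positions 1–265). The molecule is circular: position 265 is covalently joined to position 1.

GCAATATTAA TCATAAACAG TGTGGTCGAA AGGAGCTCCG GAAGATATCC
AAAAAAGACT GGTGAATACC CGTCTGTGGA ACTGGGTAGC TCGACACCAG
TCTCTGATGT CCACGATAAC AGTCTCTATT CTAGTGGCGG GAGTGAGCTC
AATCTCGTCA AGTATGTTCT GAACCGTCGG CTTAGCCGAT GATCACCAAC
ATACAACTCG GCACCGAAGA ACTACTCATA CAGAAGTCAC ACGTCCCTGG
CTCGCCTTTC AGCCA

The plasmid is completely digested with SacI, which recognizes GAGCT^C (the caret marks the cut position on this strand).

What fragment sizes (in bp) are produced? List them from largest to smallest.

SacI sites (GAGCTC) start at positions 33, 145.
SacI cuts after base 5 of each site (before the last base), so after positions 37, 149.
Circular molecule, 2 cuts → 2 fragments:
  38–149 → 112 bp
  150–265 then 1–37 → 116 + 37 = 153 bp
Sorted largest to smallest: 153, 112 bp.

153, 112 bp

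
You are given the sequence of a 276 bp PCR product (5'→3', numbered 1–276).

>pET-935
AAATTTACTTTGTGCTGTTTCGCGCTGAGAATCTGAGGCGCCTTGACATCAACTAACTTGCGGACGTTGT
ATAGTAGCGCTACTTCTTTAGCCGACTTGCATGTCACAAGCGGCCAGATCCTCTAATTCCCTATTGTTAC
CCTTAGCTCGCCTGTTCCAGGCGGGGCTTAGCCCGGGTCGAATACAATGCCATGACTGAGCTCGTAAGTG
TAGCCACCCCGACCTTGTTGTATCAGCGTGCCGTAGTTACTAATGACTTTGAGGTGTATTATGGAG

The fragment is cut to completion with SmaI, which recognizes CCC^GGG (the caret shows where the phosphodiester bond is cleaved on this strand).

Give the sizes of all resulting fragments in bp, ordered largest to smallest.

The SmaI site (CCCGGG) starts at position 172.
SmaI cuts after base 3 of each site, so after position 174.
Linear molecule, 1 cut → 2 fragments:
  1–174 → 174 bp
  175–276 → 102 bp
Sorted largest to smallest: 174, 102 bp.

174, 102 bp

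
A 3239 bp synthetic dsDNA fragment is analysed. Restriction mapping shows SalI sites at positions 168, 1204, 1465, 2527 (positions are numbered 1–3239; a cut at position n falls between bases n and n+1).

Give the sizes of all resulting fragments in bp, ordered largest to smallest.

1062, 1036, 712, 261, 168 bp

Linear molecule, 4 cuts → 5 fragments:
  168 − 0 = 168 bp
  1204 − 168 = 1036 bp
  1465 − 1204 = 261 bp
  2527 − 1465 = 1062 bp
  3239 − 2527 = 712 bp
Sorted largest to smallest: 1062, 1036, 712, 261, 168 bp.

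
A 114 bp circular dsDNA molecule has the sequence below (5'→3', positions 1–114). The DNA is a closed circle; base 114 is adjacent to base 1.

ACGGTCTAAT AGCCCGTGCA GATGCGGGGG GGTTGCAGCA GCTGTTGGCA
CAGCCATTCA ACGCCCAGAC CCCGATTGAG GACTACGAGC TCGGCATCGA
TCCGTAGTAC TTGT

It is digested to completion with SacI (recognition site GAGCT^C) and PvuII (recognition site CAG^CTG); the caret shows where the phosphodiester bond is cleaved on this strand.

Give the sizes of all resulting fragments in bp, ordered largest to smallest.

The SacI site (GAGCTC) starts at position 87.
SacI cuts after base 5 of each site (before the last base), so after position 91.
The PvuII site (CAGCTG) starts at position 39.
PvuII cuts after base 3 of each site, so after position 41.
Combined cut positions: 41, 91.
Circular molecule, 2 cuts → 2 fragments:
  42–91 → 50 bp
  92–114 then 1–41 → 23 + 41 = 64 bp
Sorted largest to smallest: 64, 50 bp.

64, 50 bp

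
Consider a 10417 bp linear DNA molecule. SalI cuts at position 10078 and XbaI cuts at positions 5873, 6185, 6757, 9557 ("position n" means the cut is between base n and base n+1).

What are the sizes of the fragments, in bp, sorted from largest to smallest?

Combined cut positions (sorted): 5873, 6185, 6757, 9557, 10078.
Linear molecule, 5 cuts → 6 fragments:
  5873 − 0 = 5873 bp
  6185 − 5873 = 312 bp
  6757 − 6185 = 572 bp
  9557 − 6757 = 2800 bp
  10078 − 9557 = 521 bp
  10417 − 10078 = 339 bp
Sorted largest to smallest: 5873, 2800, 572, 521, 339, 312 bp.

5873, 2800, 572, 521, 339, 312 bp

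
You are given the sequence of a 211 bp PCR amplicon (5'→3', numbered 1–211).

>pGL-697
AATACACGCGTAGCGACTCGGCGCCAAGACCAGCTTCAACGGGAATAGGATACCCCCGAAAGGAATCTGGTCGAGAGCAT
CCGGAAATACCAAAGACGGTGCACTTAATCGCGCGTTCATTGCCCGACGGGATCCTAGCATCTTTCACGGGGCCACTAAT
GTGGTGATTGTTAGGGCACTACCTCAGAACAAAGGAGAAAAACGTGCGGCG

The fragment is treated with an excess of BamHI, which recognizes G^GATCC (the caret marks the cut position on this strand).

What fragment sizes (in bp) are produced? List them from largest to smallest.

The BamHI site (GGATCC) starts at position 130.
BamHI cuts after the first base of each site, so after position 130.
Linear molecule, 1 cut → 2 fragments:
  1–130 → 130 bp
  131–211 → 81 bp
Sorted largest to smallest: 130, 81 bp.

130, 81 bp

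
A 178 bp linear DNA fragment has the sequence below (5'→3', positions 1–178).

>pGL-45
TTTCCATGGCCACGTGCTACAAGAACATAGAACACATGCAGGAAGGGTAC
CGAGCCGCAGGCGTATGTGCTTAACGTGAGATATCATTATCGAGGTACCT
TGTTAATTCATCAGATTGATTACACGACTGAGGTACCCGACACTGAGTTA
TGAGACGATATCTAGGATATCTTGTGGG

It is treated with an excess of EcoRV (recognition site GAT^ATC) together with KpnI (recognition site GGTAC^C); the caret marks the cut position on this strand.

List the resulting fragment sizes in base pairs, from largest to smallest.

50, 38, 32, 23, 16, 10, 9 bp

EcoRV sites (GATATC) start at positions 80, 157, 166.
EcoRV cuts after base 3 of each site, so after positions 82, 159, 168.
KpnI sites (GGTACC) start at positions 46, 94, 132.
KpnI cuts after base 5 of each site (before the last base), so after positions 50, 98, 136.
Combined cut positions: 50, 82, 98, 136, 159, 168.
Linear molecule, 6 cuts → 7 fragments:
  1–50 → 50 bp
  51–82 → 32 bp
  83–98 → 16 bp
  99–136 → 38 bp
  137–159 → 23 bp
  160–168 → 9 bp
  169–178 → 10 bp
Sorted largest to smallest: 50, 38, 32, 23, 16, 10, 9 bp.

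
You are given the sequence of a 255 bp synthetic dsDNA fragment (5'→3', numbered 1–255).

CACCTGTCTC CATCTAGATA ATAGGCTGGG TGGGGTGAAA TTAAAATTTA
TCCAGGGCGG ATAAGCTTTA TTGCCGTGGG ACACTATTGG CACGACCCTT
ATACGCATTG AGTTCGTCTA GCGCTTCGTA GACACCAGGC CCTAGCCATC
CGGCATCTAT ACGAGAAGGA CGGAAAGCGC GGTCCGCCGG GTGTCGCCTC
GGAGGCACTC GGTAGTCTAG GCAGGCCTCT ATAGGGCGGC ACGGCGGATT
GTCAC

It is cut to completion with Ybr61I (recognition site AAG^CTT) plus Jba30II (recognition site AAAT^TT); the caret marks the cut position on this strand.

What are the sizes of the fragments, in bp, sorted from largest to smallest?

190, 47, 18 bp

The Ybr61I site (AAGCTT) starts at position 63.
Ybr61I cuts after base 3 of each site, so after position 65.
The Jba30II site (AAATTT) starts at position 44.
Jba30II cuts after base 4 of each site, so after position 47.
Combined cut positions: 47, 65.
Linear molecule, 2 cuts → 3 fragments:
  1–47 → 47 bp
  48–65 → 18 bp
  66–255 → 190 bp
Sorted largest to smallest: 190, 47, 18 bp.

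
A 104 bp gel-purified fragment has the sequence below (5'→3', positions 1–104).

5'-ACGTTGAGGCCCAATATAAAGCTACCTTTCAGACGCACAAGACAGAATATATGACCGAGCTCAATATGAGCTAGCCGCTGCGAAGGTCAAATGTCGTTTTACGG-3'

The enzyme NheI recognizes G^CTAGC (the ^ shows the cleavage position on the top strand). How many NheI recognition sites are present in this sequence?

GCTAGC occurs starting at position 70.
NheI cuts at 1 site.

1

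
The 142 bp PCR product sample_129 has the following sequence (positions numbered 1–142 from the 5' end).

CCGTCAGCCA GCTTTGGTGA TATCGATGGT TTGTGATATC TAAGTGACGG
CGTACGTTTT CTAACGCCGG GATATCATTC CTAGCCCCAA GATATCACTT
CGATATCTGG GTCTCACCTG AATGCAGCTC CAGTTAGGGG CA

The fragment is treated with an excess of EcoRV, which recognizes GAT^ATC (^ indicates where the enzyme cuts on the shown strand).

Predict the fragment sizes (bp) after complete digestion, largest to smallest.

EcoRV sites (GATATC) start at positions 19, 35, 71, 91, 102.
EcoRV cuts after base 3 of each site, so after positions 21, 37, 73, 93, 104.
Linear molecule, 5 cuts → 6 fragments:
  1–21 → 21 bp
  22–37 → 16 bp
  38–73 → 36 bp
  74–93 → 20 bp
  94–104 → 11 bp
  105–142 → 38 bp
Sorted largest to smallest: 38, 36, 21, 20, 16, 11 bp.

38, 36, 21, 20, 16, 11 bp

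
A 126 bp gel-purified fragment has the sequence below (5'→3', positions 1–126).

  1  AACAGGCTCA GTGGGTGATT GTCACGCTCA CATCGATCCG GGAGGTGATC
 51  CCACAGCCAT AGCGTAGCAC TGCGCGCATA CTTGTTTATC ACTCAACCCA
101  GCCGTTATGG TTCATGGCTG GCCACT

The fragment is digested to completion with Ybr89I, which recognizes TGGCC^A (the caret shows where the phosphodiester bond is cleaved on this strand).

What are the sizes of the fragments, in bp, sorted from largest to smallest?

The Ybr89I site (TGGCCA) starts at position 119.
Ybr89I cuts after base 5 of each site (before the last base), so after position 123.
Linear molecule, 1 cut → 2 fragments:
  1–123 → 123 bp
  124–126 → 3 bp
Sorted largest to smallest: 123, 3 bp.

123, 3 bp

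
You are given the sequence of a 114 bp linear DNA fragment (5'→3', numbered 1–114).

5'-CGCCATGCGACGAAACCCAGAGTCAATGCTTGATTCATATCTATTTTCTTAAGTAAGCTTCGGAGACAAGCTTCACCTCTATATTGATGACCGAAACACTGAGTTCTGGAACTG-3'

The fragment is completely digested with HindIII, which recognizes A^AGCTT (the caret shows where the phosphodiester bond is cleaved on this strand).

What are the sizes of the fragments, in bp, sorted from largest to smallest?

HindIII sites (AAGCTT) start at positions 55, 68.
HindIII cuts after the first base of each site, so after positions 55, 68.
Linear molecule, 2 cuts → 3 fragments:
  1–55 → 55 bp
  56–68 → 13 bp
  69–114 → 46 bp
Sorted largest to smallest: 55, 46, 13 bp.

55, 46, 13 bp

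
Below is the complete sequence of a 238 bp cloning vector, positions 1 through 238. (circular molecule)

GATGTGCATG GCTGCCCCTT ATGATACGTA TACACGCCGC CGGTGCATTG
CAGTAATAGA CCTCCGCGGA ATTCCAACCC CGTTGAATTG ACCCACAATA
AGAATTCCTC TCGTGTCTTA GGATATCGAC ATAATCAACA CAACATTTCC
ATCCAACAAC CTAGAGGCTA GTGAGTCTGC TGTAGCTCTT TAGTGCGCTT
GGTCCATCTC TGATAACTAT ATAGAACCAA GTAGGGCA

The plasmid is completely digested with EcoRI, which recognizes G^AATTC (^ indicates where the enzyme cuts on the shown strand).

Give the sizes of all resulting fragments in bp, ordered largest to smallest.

205, 33 bp

EcoRI sites (GAATTC) start at positions 69, 102.
EcoRI cuts after the first base of each site, so after positions 69, 102.
Circular molecule, 2 cuts → 2 fragments:
  70–102 → 33 bp
  103–238 then 1–69 → 136 + 69 = 205 bp
Sorted largest to smallest: 205, 33 bp.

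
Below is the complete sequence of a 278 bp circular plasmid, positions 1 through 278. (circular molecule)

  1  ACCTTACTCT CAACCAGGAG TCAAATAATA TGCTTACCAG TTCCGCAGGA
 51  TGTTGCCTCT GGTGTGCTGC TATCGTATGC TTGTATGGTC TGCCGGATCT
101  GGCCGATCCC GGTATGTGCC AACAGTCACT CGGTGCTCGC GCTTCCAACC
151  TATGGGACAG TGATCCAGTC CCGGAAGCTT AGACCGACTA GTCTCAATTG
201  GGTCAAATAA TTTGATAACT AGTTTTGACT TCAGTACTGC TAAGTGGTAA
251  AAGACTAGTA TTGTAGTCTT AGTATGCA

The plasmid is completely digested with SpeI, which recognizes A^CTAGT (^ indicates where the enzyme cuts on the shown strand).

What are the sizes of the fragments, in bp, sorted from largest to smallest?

SpeI sites (ACTAGT) start at positions 187, 218, 254.
SpeI cuts after the first base of each site, so after positions 187, 218, 254.
Circular molecule, 3 cuts → 3 fragments:
  188–218 → 31 bp
  219–254 → 36 bp
  255–278 then 1–187 → 24 + 187 = 211 bp
Sorted largest to smallest: 211, 36, 31 bp.

211, 36, 31 bp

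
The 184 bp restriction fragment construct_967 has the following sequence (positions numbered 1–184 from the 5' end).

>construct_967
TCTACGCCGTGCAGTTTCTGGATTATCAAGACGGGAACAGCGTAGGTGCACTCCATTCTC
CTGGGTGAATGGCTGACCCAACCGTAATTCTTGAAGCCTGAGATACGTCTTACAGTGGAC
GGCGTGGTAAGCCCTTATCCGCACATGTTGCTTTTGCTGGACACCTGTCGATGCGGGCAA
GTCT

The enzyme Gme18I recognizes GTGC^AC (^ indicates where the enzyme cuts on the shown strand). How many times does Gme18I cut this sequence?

1

GTGCAC occurs starting at position 46.
Gme18I cuts at 1 site.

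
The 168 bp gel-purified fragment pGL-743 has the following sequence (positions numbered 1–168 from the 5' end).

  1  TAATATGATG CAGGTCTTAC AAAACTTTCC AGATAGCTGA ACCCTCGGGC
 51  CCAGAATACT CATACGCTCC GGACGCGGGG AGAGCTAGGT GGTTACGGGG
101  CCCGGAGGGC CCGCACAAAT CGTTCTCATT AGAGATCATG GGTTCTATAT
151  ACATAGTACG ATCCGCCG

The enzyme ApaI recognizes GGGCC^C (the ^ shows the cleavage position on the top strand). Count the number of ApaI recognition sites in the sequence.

3

GGGCCC occurs starting at positions 47, 98, 107.
ApaI cuts at 3 sites.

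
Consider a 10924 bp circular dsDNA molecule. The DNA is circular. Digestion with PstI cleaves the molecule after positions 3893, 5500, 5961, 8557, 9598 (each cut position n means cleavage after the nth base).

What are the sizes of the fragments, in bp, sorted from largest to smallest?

5219, 2596, 1607, 1041, 461 bp

Circular molecule, 5 cuts → 5 fragments:
  5500 − 3893 = 1607 bp
  5961 − 5500 = 461 bp
  8557 − 5961 = 2596 bp
  9598 − 8557 = 1041 bp
  wrap: 10924 − 9598 + 3893 = 5219 bp
Sorted largest to smallest: 5219, 2596, 1607, 1041, 461 bp.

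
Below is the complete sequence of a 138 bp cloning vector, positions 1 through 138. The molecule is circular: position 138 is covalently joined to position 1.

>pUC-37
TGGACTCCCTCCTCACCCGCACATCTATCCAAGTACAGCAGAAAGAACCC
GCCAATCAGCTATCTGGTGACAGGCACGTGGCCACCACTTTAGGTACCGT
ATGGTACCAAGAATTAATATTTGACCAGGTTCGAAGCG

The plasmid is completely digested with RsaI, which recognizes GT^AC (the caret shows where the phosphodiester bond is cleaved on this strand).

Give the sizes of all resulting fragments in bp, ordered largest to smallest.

67, 61, 10 bp

RsaI sites (GTAC) start at positions 33, 94, 104.
RsaI cuts after base 2 of each site, so after positions 34, 95, 105.
Circular molecule, 3 cuts → 3 fragments:
  35–95 → 61 bp
  96–105 → 10 bp
  106–138 then 1–34 → 33 + 34 = 67 bp
Sorted largest to smallest: 67, 61, 10 bp.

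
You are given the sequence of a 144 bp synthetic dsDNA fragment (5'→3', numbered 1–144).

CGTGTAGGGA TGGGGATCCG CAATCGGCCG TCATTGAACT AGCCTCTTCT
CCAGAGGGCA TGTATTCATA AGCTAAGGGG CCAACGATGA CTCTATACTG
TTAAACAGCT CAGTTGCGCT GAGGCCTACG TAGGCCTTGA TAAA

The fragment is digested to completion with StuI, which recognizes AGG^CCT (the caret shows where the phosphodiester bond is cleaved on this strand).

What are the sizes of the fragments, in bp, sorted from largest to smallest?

StuI sites (AGGCCT) start at positions 122, 132.
StuI cuts after base 3 of each site, so after positions 124, 134.
Linear molecule, 2 cuts → 3 fragments:
  1–124 → 124 bp
  125–134 → 10 bp
  135–144 → 10 bp
Sorted largest to smallest: 124, 10, 10 bp.

124, 10, 10 bp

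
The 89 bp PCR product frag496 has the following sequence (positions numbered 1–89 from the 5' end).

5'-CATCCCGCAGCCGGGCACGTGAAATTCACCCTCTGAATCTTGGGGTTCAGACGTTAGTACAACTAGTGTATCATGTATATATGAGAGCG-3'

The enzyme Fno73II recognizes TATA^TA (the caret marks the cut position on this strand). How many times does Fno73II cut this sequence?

TATATA occurs starting at position 76.
Fno73II cuts at 1 site.

1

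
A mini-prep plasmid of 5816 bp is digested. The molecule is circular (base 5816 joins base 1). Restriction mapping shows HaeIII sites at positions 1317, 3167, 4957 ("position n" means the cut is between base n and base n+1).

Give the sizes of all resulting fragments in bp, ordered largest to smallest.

Circular molecule, 3 cuts → 3 fragments:
  3167 − 1317 = 1850 bp
  4957 − 3167 = 1790 bp
  wrap: 5816 − 4957 + 1317 = 2176 bp
Sorted largest to smallest: 2176, 1850, 1790 bp.

2176, 1850, 1790 bp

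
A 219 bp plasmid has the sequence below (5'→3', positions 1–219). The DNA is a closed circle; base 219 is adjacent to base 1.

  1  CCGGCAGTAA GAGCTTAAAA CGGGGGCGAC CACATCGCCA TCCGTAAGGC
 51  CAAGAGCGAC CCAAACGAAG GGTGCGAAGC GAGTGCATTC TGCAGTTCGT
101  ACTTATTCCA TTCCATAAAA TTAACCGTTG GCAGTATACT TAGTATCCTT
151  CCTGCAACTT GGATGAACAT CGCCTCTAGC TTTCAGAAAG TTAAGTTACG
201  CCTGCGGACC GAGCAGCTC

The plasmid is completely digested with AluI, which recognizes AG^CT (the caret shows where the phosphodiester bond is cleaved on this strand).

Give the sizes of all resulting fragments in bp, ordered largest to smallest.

166, 37, 16 bp

AluI sites (AGCT) start at positions 12, 178, 215.
AluI cuts after base 2 of each site, so after positions 13, 179, 216.
Circular molecule, 3 cuts → 3 fragments:
  14–179 → 166 bp
  180–216 → 37 bp
  217–219 then 1–13 → 3 + 13 = 16 bp
Sorted largest to smallest: 166, 37, 16 bp.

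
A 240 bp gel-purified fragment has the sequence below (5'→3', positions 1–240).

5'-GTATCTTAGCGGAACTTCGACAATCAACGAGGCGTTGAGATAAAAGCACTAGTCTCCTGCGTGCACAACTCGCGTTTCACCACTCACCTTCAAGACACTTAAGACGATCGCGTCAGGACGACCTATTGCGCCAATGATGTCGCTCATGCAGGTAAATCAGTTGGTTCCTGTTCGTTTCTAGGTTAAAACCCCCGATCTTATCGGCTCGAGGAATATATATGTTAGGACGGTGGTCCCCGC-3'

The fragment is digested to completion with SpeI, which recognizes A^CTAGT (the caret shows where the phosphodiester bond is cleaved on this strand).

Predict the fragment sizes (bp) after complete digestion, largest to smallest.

192, 48 bp

The SpeI site (ACTAGT) starts at position 48.
SpeI cuts after the first base of each site, so after position 48.
Linear molecule, 1 cut → 2 fragments:
  1–48 → 48 bp
  49–240 → 192 bp
Sorted largest to smallest: 192, 48 bp.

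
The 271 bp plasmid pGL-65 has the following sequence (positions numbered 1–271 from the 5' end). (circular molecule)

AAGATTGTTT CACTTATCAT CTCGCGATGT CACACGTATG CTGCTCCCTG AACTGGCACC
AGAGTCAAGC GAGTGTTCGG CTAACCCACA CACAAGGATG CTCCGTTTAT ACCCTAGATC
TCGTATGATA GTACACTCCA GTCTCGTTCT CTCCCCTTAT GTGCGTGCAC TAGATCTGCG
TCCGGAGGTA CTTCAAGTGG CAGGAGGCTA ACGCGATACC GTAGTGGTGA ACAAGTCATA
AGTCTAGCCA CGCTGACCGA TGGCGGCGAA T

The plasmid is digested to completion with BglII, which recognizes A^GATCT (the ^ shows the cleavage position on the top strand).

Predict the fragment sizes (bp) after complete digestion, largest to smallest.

215, 56 bp

BglII sites (AGATCT) start at positions 116, 172.
BglII cuts after the first base of each site, so after positions 116, 172.
Circular molecule, 2 cuts → 2 fragments:
  117–172 → 56 bp
  173–271 then 1–116 → 99 + 116 = 215 bp
Sorted largest to smallest: 215, 56 bp.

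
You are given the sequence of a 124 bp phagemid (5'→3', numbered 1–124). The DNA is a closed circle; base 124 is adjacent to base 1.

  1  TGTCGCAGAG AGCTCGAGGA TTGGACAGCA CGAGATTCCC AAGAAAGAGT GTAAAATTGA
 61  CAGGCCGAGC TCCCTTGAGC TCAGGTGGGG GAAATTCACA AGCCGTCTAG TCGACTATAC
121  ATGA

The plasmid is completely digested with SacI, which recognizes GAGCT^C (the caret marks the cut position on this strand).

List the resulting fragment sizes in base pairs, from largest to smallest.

57, 57, 10 bp

SacI sites (GAGCTC) start at positions 10, 67, 77.
SacI cuts after base 5 of each site (before the last base), so after positions 14, 71, 81.
Circular molecule, 3 cuts → 3 fragments:
  15–71 → 57 bp
  72–81 → 10 bp
  82–124 then 1–14 → 43 + 14 = 57 bp
Sorted largest to smallest: 57, 57, 10 bp.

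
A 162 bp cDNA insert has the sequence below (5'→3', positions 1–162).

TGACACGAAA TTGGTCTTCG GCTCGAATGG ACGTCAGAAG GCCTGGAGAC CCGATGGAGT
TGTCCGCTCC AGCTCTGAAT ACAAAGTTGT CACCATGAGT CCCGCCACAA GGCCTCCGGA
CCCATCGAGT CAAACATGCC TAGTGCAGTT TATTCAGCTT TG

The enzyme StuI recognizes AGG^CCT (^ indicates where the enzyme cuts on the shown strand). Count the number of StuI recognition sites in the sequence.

AGGCCT occurs starting at positions 39, 110.
StuI cuts at 2 sites.

2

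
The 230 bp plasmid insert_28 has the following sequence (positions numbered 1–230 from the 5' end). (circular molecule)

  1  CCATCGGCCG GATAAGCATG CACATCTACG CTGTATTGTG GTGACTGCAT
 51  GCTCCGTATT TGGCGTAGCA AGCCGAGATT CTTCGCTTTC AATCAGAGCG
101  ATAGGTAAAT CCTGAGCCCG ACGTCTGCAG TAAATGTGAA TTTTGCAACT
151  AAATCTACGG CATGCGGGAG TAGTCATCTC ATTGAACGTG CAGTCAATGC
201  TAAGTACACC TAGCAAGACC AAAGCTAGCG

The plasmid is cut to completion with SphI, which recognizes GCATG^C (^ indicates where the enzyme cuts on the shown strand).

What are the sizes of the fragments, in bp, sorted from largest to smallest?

SphI sites (GCATGC) start at positions 16, 47, 160.
SphI cuts after base 5 of each site (before the last base), so after positions 20, 51, 164.
Circular molecule, 3 cuts → 3 fragments:
  21–51 → 31 bp
  52–164 → 113 bp
  165–230 then 1–20 → 66 + 20 = 86 bp
Sorted largest to smallest: 113, 86, 31 bp.

113, 86, 31 bp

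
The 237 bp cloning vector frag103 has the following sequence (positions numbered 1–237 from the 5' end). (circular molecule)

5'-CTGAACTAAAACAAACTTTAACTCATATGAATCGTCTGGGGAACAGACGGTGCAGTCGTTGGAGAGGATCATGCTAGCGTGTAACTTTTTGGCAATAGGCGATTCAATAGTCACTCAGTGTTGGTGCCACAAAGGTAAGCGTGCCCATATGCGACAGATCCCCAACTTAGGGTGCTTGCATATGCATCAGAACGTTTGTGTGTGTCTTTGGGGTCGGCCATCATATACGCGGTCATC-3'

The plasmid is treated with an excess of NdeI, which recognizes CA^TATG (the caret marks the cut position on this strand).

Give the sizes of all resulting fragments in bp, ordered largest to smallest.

122, 82, 33 bp

NdeI sites (CATATG) start at positions 24, 146, 179.
NdeI cuts after base 2 of each site, so after positions 25, 147, 180.
Circular molecule, 3 cuts → 3 fragments:
  26–147 → 122 bp
  148–180 → 33 bp
  181–237 then 1–25 → 57 + 25 = 82 bp
Sorted largest to smallest: 122, 82, 33 bp.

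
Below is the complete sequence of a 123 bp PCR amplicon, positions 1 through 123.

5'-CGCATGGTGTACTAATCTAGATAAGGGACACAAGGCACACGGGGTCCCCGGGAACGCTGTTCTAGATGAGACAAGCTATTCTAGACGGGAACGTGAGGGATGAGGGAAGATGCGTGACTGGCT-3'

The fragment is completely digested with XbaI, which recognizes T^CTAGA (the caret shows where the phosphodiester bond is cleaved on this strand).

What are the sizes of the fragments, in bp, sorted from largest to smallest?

45, 43, 19, 16 bp

XbaI sites (TCTAGA) start at positions 16, 61, 80.
XbaI cuts after the first base of each site, so after positions 16, 61, 80.
Linear molecule, 3 cuts → 4 fragments:
  1–16 → 16 bp
  17–61 → 45 bp
  62–80 → 19 bp
  81–123 → 43 bp
Sorted largest to smallest: 45, 43, 19, 16 bp.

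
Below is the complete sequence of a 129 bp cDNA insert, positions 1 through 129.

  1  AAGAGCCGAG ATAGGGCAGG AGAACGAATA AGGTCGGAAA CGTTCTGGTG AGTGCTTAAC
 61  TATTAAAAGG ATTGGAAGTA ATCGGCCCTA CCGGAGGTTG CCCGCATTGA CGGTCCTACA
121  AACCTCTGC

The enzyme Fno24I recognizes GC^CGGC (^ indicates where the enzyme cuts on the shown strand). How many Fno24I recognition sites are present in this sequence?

0

No occurrence of GCCGGC is present in the sequence.
Fno24I does not cut: 0 sites.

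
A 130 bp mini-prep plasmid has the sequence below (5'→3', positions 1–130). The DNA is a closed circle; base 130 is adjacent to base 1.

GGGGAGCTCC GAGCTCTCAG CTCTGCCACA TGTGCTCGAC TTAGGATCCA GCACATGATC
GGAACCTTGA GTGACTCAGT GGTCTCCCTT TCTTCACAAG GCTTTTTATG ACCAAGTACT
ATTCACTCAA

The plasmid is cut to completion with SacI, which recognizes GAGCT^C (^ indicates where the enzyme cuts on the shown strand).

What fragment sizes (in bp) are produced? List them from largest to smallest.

SacI sites (GAGCTC) start at positions 4, 11.
SacI cuts after base 5 of each site (before the last base), so after positions 8, 15.
Circular molecule, 2 cuts → 2 fragments:
  9–15 → 7 bp
  16–130 then 1–8 → 115 + 8 = 123 bp
Sorted largest to smallest: 123, 7 bp.

123, 7 bp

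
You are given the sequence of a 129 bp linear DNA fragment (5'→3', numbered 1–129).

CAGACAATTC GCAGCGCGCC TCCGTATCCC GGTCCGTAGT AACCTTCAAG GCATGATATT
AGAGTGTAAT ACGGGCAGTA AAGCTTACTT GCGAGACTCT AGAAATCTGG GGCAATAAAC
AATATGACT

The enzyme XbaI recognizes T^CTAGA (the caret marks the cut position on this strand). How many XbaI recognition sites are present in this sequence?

TCTAGA occurs starting at position 98.
XbaI cuts at 1 site.

1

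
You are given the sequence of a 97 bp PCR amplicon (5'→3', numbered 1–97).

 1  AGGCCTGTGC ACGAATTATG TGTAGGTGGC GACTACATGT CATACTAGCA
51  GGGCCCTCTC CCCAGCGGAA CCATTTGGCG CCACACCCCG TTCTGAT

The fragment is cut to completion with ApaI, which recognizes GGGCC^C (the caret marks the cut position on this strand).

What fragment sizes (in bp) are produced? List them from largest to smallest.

55, 42 bp

The ApaI site (GGGCCC) starts at position 51.
ApaI cuts after base 5 of each site (before the last base), so after position 55.
Linear molecule, 1 cut → 2 fragments:
  1–55 → 55 bp
  56–97 → 42 bp
Sorted largest to smallest: 55, 42 bp.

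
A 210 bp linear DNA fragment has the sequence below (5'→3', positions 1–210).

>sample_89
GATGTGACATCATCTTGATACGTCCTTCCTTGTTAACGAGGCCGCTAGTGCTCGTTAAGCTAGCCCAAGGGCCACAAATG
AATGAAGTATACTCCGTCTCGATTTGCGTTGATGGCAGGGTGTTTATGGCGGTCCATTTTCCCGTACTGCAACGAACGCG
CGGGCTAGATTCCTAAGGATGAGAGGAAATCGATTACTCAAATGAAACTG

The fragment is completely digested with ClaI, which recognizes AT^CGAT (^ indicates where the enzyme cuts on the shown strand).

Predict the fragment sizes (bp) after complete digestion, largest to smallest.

The ClaI site (ATCGAT) starts at position 189.
ClaI cuts after base 2 of each site, so after position 190.
Linear molecule, 1 cut → 2 fragments:
  1–190 → 190 bp
  191–210 → 20 bp
Sorted largest to smallest: 190, 20 bp.

190, 20 bp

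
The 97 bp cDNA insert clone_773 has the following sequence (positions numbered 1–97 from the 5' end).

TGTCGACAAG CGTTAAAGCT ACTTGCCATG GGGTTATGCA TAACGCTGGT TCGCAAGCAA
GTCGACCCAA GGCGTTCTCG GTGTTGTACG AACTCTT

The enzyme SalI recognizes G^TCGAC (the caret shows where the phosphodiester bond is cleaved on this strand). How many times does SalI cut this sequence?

GTCGAC occurs starting at positions 2, 61.
SalI cuts at 2 sites.

2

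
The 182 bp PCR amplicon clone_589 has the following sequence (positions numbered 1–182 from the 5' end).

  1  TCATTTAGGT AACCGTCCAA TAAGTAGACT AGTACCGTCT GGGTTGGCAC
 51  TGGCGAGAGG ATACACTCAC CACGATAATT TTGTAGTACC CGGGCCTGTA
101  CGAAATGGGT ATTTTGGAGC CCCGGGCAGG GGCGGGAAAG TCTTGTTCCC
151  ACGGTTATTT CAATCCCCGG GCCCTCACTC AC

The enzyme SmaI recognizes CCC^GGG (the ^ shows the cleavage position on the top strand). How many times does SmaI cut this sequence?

CCCGGG occurs starting at positions 89, 121, 166.
SmaI cuts at 3 sites.

3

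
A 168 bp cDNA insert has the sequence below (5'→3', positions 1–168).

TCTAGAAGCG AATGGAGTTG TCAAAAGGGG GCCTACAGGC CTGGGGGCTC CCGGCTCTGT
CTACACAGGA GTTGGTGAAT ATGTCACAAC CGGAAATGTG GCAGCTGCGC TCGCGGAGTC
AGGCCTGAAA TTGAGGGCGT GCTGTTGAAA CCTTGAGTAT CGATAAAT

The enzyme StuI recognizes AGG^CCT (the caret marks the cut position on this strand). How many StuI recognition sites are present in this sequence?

AGGCCT occurs starting at positions 37, 121.
StuI cuts at 2 sites.

2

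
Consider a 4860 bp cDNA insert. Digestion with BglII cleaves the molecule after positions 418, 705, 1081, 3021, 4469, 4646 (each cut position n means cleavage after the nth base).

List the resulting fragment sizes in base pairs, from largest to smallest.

1940, 1448, 418, 376, 287, 214, 177 bp

Linear molecule, 6 cuts → 7 fragments:
  418 − 0 = 418 bp
  705 − 418 = 287 bp
  1081 − 705 = 376 bp
  3021 − 1081 = 1940 bp
  4469 − 3021 = 1448 bp
  4646 − 4469 = 177 bp
  4860 − 4646 = 214 bp
Sorted largest to smallest: 1940, 1448, 418, 376, 287, 214, 177 bp.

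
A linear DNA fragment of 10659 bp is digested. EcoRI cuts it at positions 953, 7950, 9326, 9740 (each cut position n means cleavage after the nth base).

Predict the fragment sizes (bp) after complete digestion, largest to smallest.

6997, 1376, 953, 919, 414 bp

Linear molecule, 4 cuts → 5 fragments:
  953 − 0 = 953 bp
  7950 − 953 = 6997 bp
  9326 − 7950 = 1376 bp
  9740 − 9326 = 414 bp
  10659 − 9740 = 919 bp
Sorted largest to smallest: 6997, 1376, 953, 919, 414 bp.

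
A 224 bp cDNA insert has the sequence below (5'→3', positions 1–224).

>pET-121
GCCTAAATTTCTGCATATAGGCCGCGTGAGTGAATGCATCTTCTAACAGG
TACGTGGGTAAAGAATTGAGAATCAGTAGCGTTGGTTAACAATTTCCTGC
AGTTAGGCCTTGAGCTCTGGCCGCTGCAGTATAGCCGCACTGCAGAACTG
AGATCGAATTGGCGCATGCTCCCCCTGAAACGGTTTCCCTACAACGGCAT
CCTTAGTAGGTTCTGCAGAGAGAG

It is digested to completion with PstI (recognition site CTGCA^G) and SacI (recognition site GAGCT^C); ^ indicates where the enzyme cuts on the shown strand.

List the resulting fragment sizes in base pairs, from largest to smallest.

101, 73, 16, 15, 12, 7 bp

PstI sites (CTGCAG) start at positions 97, 124, 140, 213.
PstI cuts after base 5 of each site (before the last base), so after positions 101, 128, 144, 217.
The SacI site (GAGCTC) starts at position 112.
SacI cuts after base 5 of each site (before the last base), so after position 116.
Combined cut positions: 101, 116, 128, 144, 217.
Linear molecule, 5 cuts → 6 fragments:
  1–101 → 101 bp
  102–116 → 15 bp
  117–128 → 12 bp
  129–144 → 16 bp
  145–217 → 73 bp
  218–224 → 7 bp
Sorted largest to smallest: 101, 73, 16, 15, 12, 7 bp.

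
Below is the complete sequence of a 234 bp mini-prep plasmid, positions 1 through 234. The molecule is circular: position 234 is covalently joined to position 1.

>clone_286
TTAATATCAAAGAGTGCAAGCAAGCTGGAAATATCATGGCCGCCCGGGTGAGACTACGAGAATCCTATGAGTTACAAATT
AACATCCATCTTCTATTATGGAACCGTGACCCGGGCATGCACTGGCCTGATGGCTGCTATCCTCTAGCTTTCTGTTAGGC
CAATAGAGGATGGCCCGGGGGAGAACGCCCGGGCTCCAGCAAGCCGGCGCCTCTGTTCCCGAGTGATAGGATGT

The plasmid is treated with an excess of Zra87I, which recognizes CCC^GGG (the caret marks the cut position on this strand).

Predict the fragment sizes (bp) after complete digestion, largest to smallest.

Zra87I sites (CCCGGG) start at positions 43, 110, 174, 188.
Zra87I cuts after base 3 of each site, so after positions 45, 112, 176, 190.
Circular molecule, 4 cuts → 4 fragments:
  46–112 → 67 bp
  113–176 → 64 bp
  177–190 → 14 bp
  191–234 then 1–45 → 44 + 45 = 89 bp
Sorted largest to smallest: 89, 67, 64, 14 bp.

89, 67, 64, 14 bp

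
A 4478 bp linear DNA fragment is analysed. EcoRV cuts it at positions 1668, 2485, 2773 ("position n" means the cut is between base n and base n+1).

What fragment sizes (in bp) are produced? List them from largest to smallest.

1705, 1668, 817, 288 bp

Linear molecule, 3 cuts → 4 fragments:
  1668 − 0 = 1668 bp
  2485 − 1668 = 817 bp
  2773 − 2485 = 288 bp
  4478 − 2773 = 1705 bp
Sorted largest to smallest: 1705, 1668, 817, 288 bp.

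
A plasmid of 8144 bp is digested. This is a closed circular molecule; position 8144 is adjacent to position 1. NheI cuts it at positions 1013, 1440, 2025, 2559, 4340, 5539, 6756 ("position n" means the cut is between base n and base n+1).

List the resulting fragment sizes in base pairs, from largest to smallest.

2401, 1781, 1217, 1199, 585, 534, 427 bp

Circular molecule, 7 cuts → 7 fragments:
  1440 − 1013 = 427 bp
  2025 − 1440 = 585 bp
  2559 − 2025 = 534 bp
  4340 − 2559 = 1781 bp
  5539 − 4340 = 1199 bp
  6756 − 5539 = 1217 bp
  wrap: 8144 − 6756 + 1013 = 2401 bp
Sorted largest to smallest: 2401, 1781, 1217, 1199, 585, 534, 427 bp.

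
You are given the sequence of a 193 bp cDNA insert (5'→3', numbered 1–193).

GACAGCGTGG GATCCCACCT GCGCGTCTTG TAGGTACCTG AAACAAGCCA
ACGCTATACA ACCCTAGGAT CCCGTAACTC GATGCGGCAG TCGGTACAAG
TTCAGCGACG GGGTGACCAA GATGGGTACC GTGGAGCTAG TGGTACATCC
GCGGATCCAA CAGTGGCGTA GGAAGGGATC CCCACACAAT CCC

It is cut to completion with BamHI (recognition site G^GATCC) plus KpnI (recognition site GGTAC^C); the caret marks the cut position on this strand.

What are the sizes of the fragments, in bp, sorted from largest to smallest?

BamHI sites (GGATCC) start at positions 10, 67, 153, 176.
BamHI cuts after the first base of each site, so after positions 10, 67, 153, 176.
KpnI sites (GGTACC) start at positions 33, 125.
KpnI cuts after base 5 of each site (before the last base), so after positions 37, 129.
Combined cut positions: 10, 37, 67, 129, 153, 176.
Linear molecule, 6 cuts → 7 fragments:
  1–10 → 10 bp
  11–37 → 27 bp
  38–67 → 30 bp
  68–129 → 62 bp
  130–153 → 24 bp
  154–176 → 23 bp
  177–193 → 17 bp
Sorted largest to smallest: 62, 30, 27, 24, 23, 17, 10 bp.

62, 30, 27, 24, 23, 17, 10 bp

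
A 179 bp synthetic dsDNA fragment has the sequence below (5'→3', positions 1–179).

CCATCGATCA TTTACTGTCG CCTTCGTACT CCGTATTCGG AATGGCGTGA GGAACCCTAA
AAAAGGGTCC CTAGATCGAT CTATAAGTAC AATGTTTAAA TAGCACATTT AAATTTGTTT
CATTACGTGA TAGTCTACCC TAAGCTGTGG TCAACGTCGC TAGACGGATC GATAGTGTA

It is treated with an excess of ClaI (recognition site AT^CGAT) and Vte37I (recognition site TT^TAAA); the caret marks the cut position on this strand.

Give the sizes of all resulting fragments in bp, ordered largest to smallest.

ClaI sites (ATCGAT) start at positions 3, 75, 168.
ClaI cuts after base 2 of each site, so after positions 4, 76, 169.
Vte37I sites (TTTAAA) start at positions 95, 108.
Vte37I cuts after base 2 of each site, so after positions 96, 109.
Combined cut positions: 4, 76, 96, 109, 169.
Linear molecule, 5 cuts → 6 fragments:
  1–4 → 4 bp
  5–76 → 72 bp
  77–96 → 20 bp
  97–109 → 13 bp
  110–169 → 60 bp
  170–179 → 10 bp
Sorted largest to smallest: 72, 60, 20, 13, 10, 4 bp.

72, 60, 20, 13, 10, 4 bp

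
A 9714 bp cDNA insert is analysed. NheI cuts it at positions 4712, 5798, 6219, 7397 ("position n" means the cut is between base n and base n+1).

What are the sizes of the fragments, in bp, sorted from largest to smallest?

Linear molecule, 4 cuts → 5 fragments:
  4712 − 0 = 4712 bp
  5798 − 4712 = 1086 bp
  6219 − 5798 = 421 bp
  7397 − 6219 = 1178 bp
  9714 − 7397 = 2317 bp
Sorted largest to smallest: 4712, 2317, 1178, 1086, 421 bp.

4712, 2317, 1178, 1086, 421 bp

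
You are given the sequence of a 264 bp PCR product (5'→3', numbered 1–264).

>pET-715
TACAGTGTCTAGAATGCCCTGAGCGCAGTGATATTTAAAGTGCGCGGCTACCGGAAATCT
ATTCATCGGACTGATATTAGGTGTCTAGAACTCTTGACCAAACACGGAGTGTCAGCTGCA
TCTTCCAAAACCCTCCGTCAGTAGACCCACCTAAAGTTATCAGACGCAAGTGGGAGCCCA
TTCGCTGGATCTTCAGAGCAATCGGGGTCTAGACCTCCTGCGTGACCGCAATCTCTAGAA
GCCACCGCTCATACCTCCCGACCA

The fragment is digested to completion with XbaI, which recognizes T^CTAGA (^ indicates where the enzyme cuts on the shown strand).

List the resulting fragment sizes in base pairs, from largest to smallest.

XbaI sites (TCTAGA) start at positions 8, 84, 208, 234.
XbaI cuts after the first base of each site, so after positions 8, 84, 208, 234.
Linear molecule, 4 cuts → 5 fragments:
  1–8 → 8 bp
  9–84 → 76 bp
  85–208 → 124 bp
  209–234 → 26 bp
  235–264 → 30 bp
Sorted largest to smallest: 124, 76, 30, 26, 8 bp.

124, 76, 30, 26, 8 bp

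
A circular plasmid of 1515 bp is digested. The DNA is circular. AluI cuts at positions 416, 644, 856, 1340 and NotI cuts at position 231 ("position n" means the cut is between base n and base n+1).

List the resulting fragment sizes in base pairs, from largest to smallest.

484, 406, 228, 212, 185 bp

Combined cut positions (sorted): 231, 416, 644, 856, 1340.
Circular molecule, 5 cuts → 5 fragments:
  416 − 231 = 185 bp
  644 − 416 = 228 bp
  856 − 644 = 212 bp
  1340 − 856 = 484 bp
  wrap: 1515 − 1340 + 231 = 406 bp
Sorted largest to smallest: 484, 406, 228, 212, 185 bp.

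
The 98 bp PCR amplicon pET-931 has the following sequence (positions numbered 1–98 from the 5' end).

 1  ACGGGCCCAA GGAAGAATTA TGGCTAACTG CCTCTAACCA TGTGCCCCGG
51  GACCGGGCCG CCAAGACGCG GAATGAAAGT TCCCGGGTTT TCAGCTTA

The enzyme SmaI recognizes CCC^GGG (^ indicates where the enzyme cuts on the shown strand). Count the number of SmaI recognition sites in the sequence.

2

CCCGGG occurs starting at positions 46, 82.
SmaI cuts at 2 sites.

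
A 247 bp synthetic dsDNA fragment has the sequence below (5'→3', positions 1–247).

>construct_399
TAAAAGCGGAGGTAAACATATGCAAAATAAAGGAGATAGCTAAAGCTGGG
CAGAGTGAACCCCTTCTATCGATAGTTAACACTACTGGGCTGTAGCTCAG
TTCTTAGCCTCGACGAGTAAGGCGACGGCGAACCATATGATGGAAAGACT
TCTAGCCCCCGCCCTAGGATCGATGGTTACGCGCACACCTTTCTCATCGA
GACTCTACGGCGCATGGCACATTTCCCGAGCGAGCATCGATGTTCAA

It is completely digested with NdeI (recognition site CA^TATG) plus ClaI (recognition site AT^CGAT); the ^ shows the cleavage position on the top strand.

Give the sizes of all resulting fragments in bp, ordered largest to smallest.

67, 66, 51, 35, 18, 10 bp

NdeI sites (CATATG) start at positions 17, 134.
NdeI cuts after base 2 of each site, so after positions 18, 135.
ClaI sites (ATCGAT) start at positions 68, 169, 236.
ClaI cuts after base 2 of each site, so after positions 69, 170, 237.
Combined cut positions: 18, 69, 135, 170, 237.
Linear molecule, 5 cuts → 6 fragments:
  1–18 → 18 bp
  19–69 → 51 bp
  70–135 → 66 bp
  136–170 → 35 bp
  171–237 → 67 bp
  238–247 → 10 bp
Sorted largest to smallest: 67, 66, 51, 35, 18, 10 bp.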